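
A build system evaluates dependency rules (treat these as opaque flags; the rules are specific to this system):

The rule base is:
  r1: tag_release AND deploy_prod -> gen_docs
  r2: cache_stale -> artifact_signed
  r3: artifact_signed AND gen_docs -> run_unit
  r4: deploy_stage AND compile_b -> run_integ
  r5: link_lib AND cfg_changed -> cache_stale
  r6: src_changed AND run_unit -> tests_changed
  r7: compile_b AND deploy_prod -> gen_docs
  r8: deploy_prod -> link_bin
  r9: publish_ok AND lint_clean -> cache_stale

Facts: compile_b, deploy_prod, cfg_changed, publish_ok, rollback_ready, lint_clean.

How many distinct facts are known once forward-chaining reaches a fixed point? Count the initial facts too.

11

[1] r7 [compile_b AND deploy_prod -> gen_docs]; r8 [deploy_prod -> link_bin]; r9 [publish_ok AND lint_clean -> cache_stale]. ⇒ new: gen_docs, link_bin, cache_stale.
[2] r2 [cache_stale -> artifact_signed]. ⇒ new: artifact_signed.
[3] r3 [artifact_signed AND gen_docs -> run_unit]. ⇒ new: run_unit.
Closure: {artifact_signed, cache_stale, cfg_changed, compile_b, deploy_prod, gen_docs, link_bin, lint_clean, publish_ok, rollback_ready, run_unit} — 11 facts.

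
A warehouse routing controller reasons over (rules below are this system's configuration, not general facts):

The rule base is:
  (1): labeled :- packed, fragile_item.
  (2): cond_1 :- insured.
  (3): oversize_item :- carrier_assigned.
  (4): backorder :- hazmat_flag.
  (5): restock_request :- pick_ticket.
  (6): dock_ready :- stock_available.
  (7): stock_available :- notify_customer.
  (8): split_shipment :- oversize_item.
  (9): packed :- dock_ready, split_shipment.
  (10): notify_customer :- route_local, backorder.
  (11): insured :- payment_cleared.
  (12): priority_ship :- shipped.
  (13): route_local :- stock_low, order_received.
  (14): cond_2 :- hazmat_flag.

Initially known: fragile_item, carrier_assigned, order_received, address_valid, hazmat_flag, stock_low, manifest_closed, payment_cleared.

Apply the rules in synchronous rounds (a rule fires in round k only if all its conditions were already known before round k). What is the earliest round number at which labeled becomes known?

6

Round 1 — (3), (4), (11), (13), (14), derive oversize_item, backorder, insured, route_local, cond_2.
Round 2 — (2), (8), (10), derive cond_1, split_shipment, notify_customer.
Round 3 — (7), derive stock_available.
Round 4 — (6), derive dock_ready.
Round 5 — (9), derive packed.
Round 6 — (1), derive labeled.
labeled first appears in round 6.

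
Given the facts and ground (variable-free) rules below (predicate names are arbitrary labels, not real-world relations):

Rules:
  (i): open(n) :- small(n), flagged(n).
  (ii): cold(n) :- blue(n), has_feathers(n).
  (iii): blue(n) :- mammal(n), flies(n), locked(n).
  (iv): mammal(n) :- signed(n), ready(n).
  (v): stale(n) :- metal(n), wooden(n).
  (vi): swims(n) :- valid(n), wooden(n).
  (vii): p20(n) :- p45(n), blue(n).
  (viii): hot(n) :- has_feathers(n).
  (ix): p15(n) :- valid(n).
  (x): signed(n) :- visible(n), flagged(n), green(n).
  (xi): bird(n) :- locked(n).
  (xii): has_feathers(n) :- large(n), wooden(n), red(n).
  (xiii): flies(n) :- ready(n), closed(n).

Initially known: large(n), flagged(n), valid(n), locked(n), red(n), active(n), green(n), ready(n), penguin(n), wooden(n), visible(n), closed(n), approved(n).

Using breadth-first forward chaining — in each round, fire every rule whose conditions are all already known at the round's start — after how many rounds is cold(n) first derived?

4

Round 1: (vi) [swims(n) :- valid(n), wooden(n).]; (ix) [p15(n) :- valid(n).]; (x) [signed(n) :- visible(n), flagged(n), green(n).]; (xi) [bird(n) :- locked(n).]; (xii) [has_feathers(n) :- large(n), wooden(n), red(n).]; (xiii) [flies(n) :- ready(n), closed(n).]. New: swims(n), p15(n), signed(n), bird(n), has_feathers(n), flies(n).
Round 2: (iv) [mammal(n) :- signed(n), ready(n).]; (viii) [hot(n) :- has_feathers(n).]. New: mammal(n), hot(n).
Round 3: (iii) [blue(n) :- mammal(n), flies(n), locked(n).]. New: blue(n).
Round 4: (ii) [cold(n) :- blue(n), has_feathers(n).]. New: cold(n).
cold(n) first appears in round 4.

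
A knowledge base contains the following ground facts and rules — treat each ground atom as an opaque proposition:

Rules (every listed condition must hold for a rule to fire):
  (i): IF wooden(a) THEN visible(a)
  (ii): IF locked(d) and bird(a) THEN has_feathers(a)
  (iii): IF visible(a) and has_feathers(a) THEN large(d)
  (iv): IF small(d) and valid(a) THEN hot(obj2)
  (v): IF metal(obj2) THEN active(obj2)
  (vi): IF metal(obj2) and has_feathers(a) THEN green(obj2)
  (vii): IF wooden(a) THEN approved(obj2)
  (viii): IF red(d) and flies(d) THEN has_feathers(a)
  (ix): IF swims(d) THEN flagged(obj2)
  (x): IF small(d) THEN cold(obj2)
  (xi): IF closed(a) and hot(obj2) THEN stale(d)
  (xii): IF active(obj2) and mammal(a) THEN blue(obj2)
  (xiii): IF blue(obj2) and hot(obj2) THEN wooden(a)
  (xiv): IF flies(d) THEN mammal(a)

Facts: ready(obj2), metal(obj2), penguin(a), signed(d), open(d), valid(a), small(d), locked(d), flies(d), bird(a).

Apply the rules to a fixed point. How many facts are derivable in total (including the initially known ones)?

21

Round 1 fires (ii), (iv), (v), (x), (xiv), giving has_feathers(a), hot(obj2), active(obj2), cold(obj2), mammal(a).
Round 2 fires (vi), (xii), giving green(obj2), blue(obj2).
Round 3 fires (xiii), giving wooden(a).
Round 4 fires (i), (vii), giving visible(a), approved(obj2).
Round 5 fires (iii), giving large(d).
Closure: {active(obj2), approved(obj2), bird(a), blue(obj2), cold(obj2), flies(d), green(obj2), has_feathers(a), hot(obj2), large(d), locked(d), mammal(a), metal(obj2), open(d), penguin(a), ready(obj2), signed(d), small(d), valid(a), visible(a), wooden(a)} — 21 facts.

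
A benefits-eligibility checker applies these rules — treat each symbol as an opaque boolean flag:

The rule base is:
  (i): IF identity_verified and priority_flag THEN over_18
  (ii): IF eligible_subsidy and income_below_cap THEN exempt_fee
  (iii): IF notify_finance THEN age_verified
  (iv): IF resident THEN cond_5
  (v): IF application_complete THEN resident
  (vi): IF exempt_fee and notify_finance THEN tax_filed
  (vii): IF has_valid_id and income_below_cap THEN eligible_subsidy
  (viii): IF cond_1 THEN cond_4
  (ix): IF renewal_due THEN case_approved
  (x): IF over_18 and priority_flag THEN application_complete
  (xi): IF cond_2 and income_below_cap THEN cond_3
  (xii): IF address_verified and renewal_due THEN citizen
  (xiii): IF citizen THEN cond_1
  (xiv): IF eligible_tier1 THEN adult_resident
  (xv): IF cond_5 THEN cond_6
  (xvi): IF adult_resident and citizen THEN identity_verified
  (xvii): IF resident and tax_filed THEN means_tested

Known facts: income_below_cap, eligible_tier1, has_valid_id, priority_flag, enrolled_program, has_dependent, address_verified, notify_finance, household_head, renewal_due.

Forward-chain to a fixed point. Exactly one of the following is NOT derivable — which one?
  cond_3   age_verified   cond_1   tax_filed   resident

cond_3

[1] (iii) [IF notify_finance THEN age_verified]; (vii) [IF has_valid_id and income_below_cap THEN eligible_subsidy]; (ix) [IF renewal_due THEN case_approved]; (xii) [IF address_verified and renewal_due THEN citizen]; (xiv) [IF eligible_tier1 THEN adult_resident]. ⇒ new: age_verified, eligible_subsidy, case_approved, citizen, adult_resident.
[2] (ii) [IF eligible_subsidy and income_below_cap THEN exempt_fee]; (xiii) [IF citizen THEN cond_1]; (xvi) [IF adult_resident and citizen THEN identity_verified]. ⇒ new: exempt_fee, cond_1, identity_verified.
[3] (i) [IF identity_verified and priority_flag THEN over_18]; (vi) [IF exempt_fee and notify_finance THEN tax_filed]; (viii) [IF cond_1 THEN cond_4]. ⇒ new: over_18, tax_filed, cond_4.
[4] (x) [IF over_18 and priority_flag THEN application_complete]. ⇒ new: application_complete.
[5] (v) [IF application_complete THEN resident]. ⇒ new: resident.
[6] (iv) [IF resident THEN cond_5]; (xvii) [IF resident and tax_filed THEN means_tested]. ⇒ new: cond_5, means_tested.
[7] (xv) [IF cond_5 THEN cond_6]. ⇒ new: cond_6.
Derived: tax_filed (round 3), resident (round 5), age_verified (round 1), cond_1 (round 2). cond_3 never appears in any round.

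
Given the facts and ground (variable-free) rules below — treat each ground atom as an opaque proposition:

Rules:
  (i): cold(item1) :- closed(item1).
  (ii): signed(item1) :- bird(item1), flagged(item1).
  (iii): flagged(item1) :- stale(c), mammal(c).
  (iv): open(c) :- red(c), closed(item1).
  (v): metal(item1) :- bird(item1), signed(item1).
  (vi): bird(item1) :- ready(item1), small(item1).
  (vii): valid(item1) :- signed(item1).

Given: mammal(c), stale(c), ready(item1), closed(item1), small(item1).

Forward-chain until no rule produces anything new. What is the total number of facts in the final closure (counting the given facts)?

11

[1] (i) [cold(item1) :- closed(item1).]; (iii) [flagged(item1) :- stale(c), mammal(c).]; (vi) [bird(item1) :- ready(item1), small(item1).]. ⇒ new: cold(item1), flagged(item1), bird(item1).
[2] (ii) [signed(item1) :- bird(item1), flagged(item1).]. ⇒ new: signed(item1).
[3] (v) [metal(item1) :- bird(item1), signed(item1).]; (vii) [valid(item1) :- signed(item1).]. ⇒ new: metal(item1), valid(item1).
Closure: {bird(item1), closed(item1), cold(item1), flagged(item1), mammal(c), metal(item1), ready(item1), signed(item1), small(item1), stale(c), valid(item1)} — 11 facts.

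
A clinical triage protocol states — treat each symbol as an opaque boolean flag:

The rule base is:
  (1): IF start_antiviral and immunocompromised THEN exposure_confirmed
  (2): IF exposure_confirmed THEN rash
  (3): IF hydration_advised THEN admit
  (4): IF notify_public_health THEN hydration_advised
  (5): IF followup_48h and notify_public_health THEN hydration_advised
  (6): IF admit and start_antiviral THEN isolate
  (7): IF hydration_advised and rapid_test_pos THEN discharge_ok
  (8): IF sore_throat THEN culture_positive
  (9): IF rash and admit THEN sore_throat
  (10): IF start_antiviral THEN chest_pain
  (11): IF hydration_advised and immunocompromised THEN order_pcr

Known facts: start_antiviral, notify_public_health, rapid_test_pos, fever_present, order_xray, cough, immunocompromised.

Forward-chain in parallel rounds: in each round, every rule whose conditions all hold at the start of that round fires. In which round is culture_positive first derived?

[1] (1) [IF start_antiviral and immunocompromised THEN exposure_confirmed]; (4) [IF notify_public_health THEN hydration_advised]; (10) [IF start_antiviral THEN chest_pain]. ⇒ new: exposure_confirmed, hydration_advised, chest_pain.
[2] (2) [IF exposure_confirmed THEN rash]; (3) [IF hydration_advised THEN admit]; (7) [IF hydration_advised and rapid_test_pos THEN discharge_ok]; (11) [IF hydration_advised and immunocompromised THEN order_pcr]. ⇒ new: rash, admit, discharge_ok, order_pcr.
[3] (6) [IF admit and start_antiviral THEN isolate]; (9) [IF rash and admit THEN sore_throat]. ⇒ new: isolate, sore_throat.
[4] (8) [IF sore_throat THEN culture_positive]. ⇒ new: culture_positive.
culture_positive first appears in round 4.

4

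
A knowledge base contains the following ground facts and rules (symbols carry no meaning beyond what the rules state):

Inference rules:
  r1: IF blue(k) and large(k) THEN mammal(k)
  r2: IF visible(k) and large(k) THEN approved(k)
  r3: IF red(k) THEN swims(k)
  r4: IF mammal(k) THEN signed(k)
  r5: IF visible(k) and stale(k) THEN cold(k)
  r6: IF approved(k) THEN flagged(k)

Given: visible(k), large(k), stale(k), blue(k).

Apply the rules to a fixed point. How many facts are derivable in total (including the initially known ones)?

Round 1 — r1, r2, r5, derive mammal(k), approved(k), cold(k).
Round 2 — r4, r6, derive signed(k), flagged(k).
Closure: {approved(k), blue(k), cold(k), flagged(k), large(k), mammal(k), signed(k), stale(k), visible(k)} — 9 facts.

9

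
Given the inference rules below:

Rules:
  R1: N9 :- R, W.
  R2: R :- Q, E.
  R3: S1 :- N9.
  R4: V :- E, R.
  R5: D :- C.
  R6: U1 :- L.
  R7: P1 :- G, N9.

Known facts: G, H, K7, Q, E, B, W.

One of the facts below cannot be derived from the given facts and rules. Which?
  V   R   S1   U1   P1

U1

Round 1 — R2, derive R.
Round 2 — R1, R4, derive N9, V.
Round 3 — R3, R7, derive S1, P1.
Derived: S1 (round 3), V (round 2), P1 (round 3), R (round 1). U1 never appears in any round.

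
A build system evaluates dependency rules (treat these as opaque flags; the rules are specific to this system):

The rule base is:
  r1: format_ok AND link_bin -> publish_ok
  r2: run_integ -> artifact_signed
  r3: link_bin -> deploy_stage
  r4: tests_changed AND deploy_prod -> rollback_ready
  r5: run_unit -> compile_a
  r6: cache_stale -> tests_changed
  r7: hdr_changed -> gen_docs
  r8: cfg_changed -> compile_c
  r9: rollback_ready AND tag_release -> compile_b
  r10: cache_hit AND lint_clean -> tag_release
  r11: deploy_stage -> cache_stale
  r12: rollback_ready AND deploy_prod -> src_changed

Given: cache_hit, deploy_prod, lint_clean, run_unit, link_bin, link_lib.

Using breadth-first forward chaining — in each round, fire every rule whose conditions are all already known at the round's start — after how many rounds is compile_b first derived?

Round 1: r3 [link_bin -> deploy_stage]; r5 [run_unit -> compile_a]; r10 [cache_hit AND lint_clean -> tag_release]. New: deploy_stage, compile_a, tag_release.
Round 2: r11 [deploy_stage -> cache_stale]. New: cache_stale.
Round 3: r6 [cache_stale -> tests_changed]. New: tests_changed.
Round 4: r4 [tests_changed AND deploy_prod -> rollback_ready]. New: rollback_ready.
Round 5: r9 [rollback_ready AND tag_release -> compile_b]; r12 [rollback_ready AND deploy_prod -> src_changed]. New: compile_b, src_changed.
compile_b first appears in round 5.

5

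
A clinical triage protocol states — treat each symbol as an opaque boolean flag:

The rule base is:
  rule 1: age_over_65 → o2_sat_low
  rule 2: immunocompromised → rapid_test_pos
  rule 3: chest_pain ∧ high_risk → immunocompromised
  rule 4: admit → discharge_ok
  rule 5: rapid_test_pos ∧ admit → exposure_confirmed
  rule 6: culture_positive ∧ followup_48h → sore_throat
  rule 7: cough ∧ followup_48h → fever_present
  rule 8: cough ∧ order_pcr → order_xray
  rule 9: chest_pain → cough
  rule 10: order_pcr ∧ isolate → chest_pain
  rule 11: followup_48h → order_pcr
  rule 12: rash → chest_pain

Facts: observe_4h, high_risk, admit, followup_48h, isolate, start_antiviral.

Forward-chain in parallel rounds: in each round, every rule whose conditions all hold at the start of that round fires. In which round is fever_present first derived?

4

Round 1: rule 4 [admit → discharge_ok]; rule 11 [followup_48h → order_pcr]. Adds discharge_ok, order_pcr.
Round 2: rule 10 [order_pcr ∧ isolate → chest_pain]. Adds chest_pain.
Round 3: rule 3 [chest_pain ∧ high_risk → immunocompromised]; rule 9 [chest_pain → cough]. Adds immunocompromised, cough.
Round 4: rule 2 [immunocompromised → rapid_test_pos]; rule 7 [cough ∧ followup_48h → fever_present]; rule 8 [cough ∧ order_pcr → order_xray]. Adds rapid_test_pos, fever_present, order_xray.
fever_present first appears in round 4.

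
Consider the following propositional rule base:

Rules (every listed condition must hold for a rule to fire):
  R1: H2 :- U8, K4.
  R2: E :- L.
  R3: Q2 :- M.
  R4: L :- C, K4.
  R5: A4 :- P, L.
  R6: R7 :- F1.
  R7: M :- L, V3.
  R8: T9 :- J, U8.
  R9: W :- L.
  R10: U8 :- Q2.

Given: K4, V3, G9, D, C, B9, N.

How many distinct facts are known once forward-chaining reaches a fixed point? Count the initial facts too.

14

Round 1: R4 [L :- C, K4.]. New: L.
Round 2: R2 [E :- L.]; R7 [M :- L, V3.]; R9 [W :- L.]. New: E, M, W.
Round 3: R3 [Q2 :- M.]. New: Q2.
Round 4: R10 [U8 :- Q2.]. New: U8.
Round 5: R1 [H2 :- U8, K4.]. New: H2.
Closure: {B9, C, D, E, G9, H2, K4, L, M, N, Q2, U8, V3, W} — 14 facts.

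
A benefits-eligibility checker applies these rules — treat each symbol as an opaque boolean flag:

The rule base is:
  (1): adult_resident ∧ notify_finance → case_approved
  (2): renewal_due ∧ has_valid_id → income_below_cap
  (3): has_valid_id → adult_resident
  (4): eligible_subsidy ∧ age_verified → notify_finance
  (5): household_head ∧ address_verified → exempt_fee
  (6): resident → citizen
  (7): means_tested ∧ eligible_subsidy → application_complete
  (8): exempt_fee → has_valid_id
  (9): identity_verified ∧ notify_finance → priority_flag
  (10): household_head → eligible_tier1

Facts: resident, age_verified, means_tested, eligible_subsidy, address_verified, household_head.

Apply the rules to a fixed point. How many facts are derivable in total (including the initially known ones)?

Round 1 — (4), (5), (6), (7), (10), derive notify_finance, exempt_fee, citizen, application_complete, eligible_tier1.
Round 2 — (8), derive has_valid_id.
Round 3 — (3), derive adult_resident.
Round 4 — (1), derive case_approved.
Closure: {address_verified, adult_resident, age_verified, application_complete, case_approved, citizen, eligible_subsidy, eligible_tier1, exempt_fee, has_valid_id, household_head, means_tested, notify_finance, resident} — 14 facts.

14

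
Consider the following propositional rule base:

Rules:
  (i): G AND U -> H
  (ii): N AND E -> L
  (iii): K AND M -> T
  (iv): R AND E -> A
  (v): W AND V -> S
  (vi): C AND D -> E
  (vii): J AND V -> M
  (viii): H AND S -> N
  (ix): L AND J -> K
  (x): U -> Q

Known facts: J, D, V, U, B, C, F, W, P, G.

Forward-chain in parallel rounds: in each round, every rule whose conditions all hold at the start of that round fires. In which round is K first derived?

[1] (i) [G AND U -> H]; (v) [W AND V -> S]; (vi) [C AND D -> E]; (vii) [J AND V -> M]; (x) [U -> Q]. ⇒ new: H, S, E, M, Q.
[2] (viii) [H AND S -> N]. ⇒ new: N.
[3] (ii) [N AND E -> L]. ⇒ new: L.
[4] (ix) [L AND J -> K]. ⇒ new: K.
K first appears in round 4.

4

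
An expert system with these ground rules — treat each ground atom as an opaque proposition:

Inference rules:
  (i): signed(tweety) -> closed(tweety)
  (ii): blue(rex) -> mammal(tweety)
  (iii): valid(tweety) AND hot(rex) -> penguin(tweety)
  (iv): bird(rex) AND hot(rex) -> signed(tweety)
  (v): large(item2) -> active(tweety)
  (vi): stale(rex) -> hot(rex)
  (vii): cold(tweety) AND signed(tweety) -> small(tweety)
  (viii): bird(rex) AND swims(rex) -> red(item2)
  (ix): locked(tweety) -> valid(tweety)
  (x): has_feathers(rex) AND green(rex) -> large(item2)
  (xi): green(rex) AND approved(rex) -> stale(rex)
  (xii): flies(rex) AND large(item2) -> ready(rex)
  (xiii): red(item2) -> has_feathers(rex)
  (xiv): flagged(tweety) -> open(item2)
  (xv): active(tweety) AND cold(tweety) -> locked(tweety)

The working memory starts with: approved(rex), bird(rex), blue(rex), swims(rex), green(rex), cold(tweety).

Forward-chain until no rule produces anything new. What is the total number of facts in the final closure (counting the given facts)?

19

Round 1 fires (ii), (viii), (xi), giving mammal(tweety), red(item2), stale(rex).
Round 2 fires (vi), (xiii), giving hot(rex), has_feathers(rex).
Round 3 fires (iv), (x), giving signed(tweety), large(item2).
Round 4 fires (i), (v), (vii), giving closed(tweety), active(tweety), small(tweety).
Round 5 fires (xv), giving locked(tweety).
Round 6 fires (ix), giving valid(tweety).
Round 7 fires (iii), giving penguin(tweety).
Closure: {active(tweety), approved(rex), bird(rex), blue(rex), closed(tweety), cold(tweety), green(rex), has_feathers(rex), hot(rex), large(item2), locked(tweety), mammal(tweety), penguin(tweety), red(item2), signed(tweety), small(tweety), stale(rex), swims(rex), valid(tweety)} — 19 facts.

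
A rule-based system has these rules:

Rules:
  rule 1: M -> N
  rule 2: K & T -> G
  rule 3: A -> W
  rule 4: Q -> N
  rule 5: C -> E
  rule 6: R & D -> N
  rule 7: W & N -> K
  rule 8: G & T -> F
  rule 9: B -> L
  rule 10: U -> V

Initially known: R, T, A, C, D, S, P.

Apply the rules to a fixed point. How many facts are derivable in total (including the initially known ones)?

13

[1] rule 3 [A -> W]; rule 5 [C -> E]; rule 6 [R & D -> N]. ⇒ new: W, E, N.
[2] rule 7 [W & N -> K]. ⇒ new: K.
[3] rule 2 [K & T -> G]. ⇒ new: G.
[4] rule 8 [G & T -> F]. ⇒ new: F.
Closure: {A, C, D, E, F, G, K, N, P, R, S, T, W} — 13 facts.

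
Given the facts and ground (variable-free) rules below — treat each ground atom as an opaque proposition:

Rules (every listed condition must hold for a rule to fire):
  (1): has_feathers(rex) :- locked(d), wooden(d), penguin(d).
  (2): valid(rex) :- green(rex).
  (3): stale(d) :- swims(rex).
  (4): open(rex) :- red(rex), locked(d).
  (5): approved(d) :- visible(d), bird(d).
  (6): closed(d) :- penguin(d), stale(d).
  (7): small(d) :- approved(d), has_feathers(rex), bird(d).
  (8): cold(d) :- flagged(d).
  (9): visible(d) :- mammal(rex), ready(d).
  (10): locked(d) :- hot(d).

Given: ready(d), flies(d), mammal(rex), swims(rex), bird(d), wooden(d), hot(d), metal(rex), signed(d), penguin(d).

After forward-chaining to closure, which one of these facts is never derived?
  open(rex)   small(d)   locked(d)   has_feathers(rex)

Round 1 fires (3), (9), (10), giving stale(d), visible(d), locked(d).
Round 2 fires (1), (5), (6), giving has_feathers(rex), approved(d), closed(d).
Round 3 fires (7), giving small(d).
Derived: has_feathers(rex) (round 2), small(d) (round 3), locked(d) (round 1). open(rex) never appears in any round.

open(rex)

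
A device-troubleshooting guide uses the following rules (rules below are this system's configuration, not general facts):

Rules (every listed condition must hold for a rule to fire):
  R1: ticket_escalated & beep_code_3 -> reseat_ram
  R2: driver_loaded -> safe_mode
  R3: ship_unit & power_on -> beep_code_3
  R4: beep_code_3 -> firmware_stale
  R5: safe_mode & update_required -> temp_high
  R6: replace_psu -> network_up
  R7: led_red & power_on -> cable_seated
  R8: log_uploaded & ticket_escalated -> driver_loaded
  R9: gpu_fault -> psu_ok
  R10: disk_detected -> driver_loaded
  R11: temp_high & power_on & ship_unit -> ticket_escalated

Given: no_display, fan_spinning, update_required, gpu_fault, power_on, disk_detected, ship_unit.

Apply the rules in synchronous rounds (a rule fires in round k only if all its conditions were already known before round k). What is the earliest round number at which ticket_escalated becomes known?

Round 1: R3 [ship_unit & power_on -> beep_code_3]; R9 [gpu_fault -> psu_ok]; R10 [disk_detected -> driver_loaded]. Adds beep_code_3, psu_ok, driver_loaded.
Round 2: R2 [driver_loaded -> safe_mode]; R4 [beep_code_3 -> firmware_stale]. Adds safe_mode, firmware_stale.
Round 3: R5 [safe_mode & update_required -> temp_high]. Adds temp_high.
Round 4: R11 [temp_high & power_on & ship_unit -> ticket_escalated]. Adds ticket_escalated.
ticket_escalated first appears in round 4.

4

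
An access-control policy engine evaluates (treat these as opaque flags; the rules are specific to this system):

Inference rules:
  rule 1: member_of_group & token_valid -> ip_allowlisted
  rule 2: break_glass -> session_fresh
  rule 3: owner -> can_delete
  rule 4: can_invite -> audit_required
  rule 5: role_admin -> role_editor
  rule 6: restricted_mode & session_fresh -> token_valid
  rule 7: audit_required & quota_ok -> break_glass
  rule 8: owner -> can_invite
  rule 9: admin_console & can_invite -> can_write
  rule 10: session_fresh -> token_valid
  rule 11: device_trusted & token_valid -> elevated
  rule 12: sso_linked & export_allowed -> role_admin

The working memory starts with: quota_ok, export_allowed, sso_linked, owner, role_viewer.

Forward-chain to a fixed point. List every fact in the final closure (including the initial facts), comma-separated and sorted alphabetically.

Round 1 fires rule 3, rule 8, rule 12, giving can_delete, can_invite, role_admin.
Round 2 fires rule 4, rule 5, giving audit_required, role_editor.
Round 3 fires rule 7, giving break_glass.
Round 4 fires rule 2, giving session_fresh.
Round 5 fires rule 10, giving token_valid.

audit_required, break_glass, can_delete, can_invite, export_allowed, owner, quota_ok, role_admin, role_editor, role_viewer, session_fresh, sso_linked, token_valid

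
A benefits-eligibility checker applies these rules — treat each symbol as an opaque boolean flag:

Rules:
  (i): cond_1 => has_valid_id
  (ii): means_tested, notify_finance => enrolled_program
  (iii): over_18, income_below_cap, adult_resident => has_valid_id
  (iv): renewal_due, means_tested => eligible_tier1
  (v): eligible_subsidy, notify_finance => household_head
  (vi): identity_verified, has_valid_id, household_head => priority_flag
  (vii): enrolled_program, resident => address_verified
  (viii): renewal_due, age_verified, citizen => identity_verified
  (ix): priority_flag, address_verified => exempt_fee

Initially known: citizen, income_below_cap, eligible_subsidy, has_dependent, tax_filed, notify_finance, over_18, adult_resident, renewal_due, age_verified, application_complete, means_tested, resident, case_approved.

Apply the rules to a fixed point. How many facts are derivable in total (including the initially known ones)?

[1] (ii) [means_tested, notify_finance => enrolled_program]; (iii) [over_18, income_below_cap, adult_resident => has_valid_id]; (iv) [renewal_due, means_tested => eligible_tier1]; (v) [eligible_subsidy, notify_finance => household_head]; (viii) [renewal_due, age_verified, citizen => identity_verified]. ⇒ new: enrolled_program, has_valid_id, eligible_tier1, household_head, identity_verified.
[2] (vi) [identity_verified, has_valid_id, household_head => priority_flag]; (vii) [enrolled_program, resident => address_verified]. ⇒ new: priority_flag, address_verified.
[3] (ix) [priority_flag, address_verified => exempt_fee]. ⇒ new: exempt_fee.
Closure: {address_verified, adult_resident, age_verified, application_complete, case_approved, citizen, eligible_subsidy, eligible_tier1, enrolled_program, exempt_fee, has_dependent, has_valid_id, household_head, identity_verified, income_below_cap, means_tested, notify_finance, over_18, priority_flag, renewal_due, resident, tax_filed} — 22 facts.

22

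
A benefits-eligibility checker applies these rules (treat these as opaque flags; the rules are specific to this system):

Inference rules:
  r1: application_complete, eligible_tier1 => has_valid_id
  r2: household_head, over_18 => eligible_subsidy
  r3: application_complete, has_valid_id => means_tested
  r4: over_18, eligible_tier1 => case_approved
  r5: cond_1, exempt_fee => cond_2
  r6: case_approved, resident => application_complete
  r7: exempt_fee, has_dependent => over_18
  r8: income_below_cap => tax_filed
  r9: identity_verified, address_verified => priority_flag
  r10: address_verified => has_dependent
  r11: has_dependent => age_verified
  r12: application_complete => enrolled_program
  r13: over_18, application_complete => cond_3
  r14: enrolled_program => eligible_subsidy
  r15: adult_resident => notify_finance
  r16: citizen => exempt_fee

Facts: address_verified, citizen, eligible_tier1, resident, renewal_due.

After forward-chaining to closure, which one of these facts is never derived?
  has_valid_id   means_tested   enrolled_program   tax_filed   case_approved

[1] r10 [address_verified => has_dependent]; r16 [citizen => exempt_fee]. ⇒ new: has_dependent, exempt_fee.
[2] r7 [exempt_fee, has_dependent => over_18]; r11 [has_dependent => age_verified]. ⇒ new: over_18, age_verified.
[3] r4 [over_18, eligible_tier1 => case_approved]. ⇒ new: case_approved.
[4] r6 [case_approved, resident => application_complete]. ⇒ new: application_complete.
[5] r1 [application_complete, eligible_tier1 => has_valid_id]; r12 [application_complete => enrolled_program]; r13 [over_18, application_complete => cond_3]. ⇒ new: has_valid_id, enrolled_program, cond_3.
[6] r3 [application_complete, has_valid_id => means_tested]; r14 [enrolled_program => eligible_subsidy]. ⇒ new: means_tested, eligible_subsidy.
Derived: case_approved (round 3), has_valid_id (round 5), enrolled_program (round 5), means_tested (round 6). tax_filed never appears in any round.

tax_filed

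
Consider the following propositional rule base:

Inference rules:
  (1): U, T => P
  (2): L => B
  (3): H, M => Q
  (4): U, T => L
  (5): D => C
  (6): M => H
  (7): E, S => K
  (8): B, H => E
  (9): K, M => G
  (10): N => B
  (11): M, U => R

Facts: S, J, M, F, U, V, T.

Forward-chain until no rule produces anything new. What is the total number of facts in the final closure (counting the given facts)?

16

Round 1 — (1), (4), (6), (11), derive P, L, H, R.
Round 2 — (2), (3), derive B, Q.
Round 3 — (8), derive E.
Round 4 — (7), derive K.
Round 5 — (9), derive G.
Closure: {B, E, F, G, H, J, K, L, M, P, Q, R, S, T, U, V} — 16 facts.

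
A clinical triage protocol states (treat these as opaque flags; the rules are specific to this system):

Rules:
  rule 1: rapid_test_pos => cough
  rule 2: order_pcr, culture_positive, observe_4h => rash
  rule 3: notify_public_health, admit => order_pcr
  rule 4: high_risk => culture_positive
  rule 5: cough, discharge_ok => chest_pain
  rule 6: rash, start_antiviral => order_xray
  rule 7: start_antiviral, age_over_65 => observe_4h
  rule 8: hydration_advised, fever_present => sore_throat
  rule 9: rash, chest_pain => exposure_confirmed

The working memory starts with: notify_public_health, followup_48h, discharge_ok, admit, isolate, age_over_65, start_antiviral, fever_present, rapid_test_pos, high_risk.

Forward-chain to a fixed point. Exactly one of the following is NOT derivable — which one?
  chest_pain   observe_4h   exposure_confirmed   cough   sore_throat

Round 1 — rule 1, rule 3, rule 4, rule 7, derive cough, order_pcr, culture_positive, observe_4h.
Round 2 — rule 2, rule 5, derive rash, chest_pain.
Round 3 — rule 6, rule 9, derive order_xray, exposure_confirmed.
Derived: exposure_confirmed (round 3), chest_pain (round 2), observe_4h (round 1), cough (round 1). sore_throat never appears in any round.

sore_throat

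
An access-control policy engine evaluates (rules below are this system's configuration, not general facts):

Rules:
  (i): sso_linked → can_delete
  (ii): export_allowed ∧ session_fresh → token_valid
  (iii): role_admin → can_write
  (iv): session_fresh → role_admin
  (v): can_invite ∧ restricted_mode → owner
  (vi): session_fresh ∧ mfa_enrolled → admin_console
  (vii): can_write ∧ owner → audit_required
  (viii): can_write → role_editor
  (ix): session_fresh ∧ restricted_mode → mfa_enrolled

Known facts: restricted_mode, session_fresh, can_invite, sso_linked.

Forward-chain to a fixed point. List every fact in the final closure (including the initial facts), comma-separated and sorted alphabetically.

admin_console, audit_required, can_delete, can_invite, can_write, mfa_enrolled, owner, restricted_mode, role_admin, role_editor, session_fresh, sso_linked

[1] (i) [sso_linked → can_delete]; (iv) [session_fresh → role_admin]; (v) [can_invite ∧ restricted_mode → owner]; (ix) [session_fresh ∧ restricted_mode → mfa_enrolled]. ⇒ new: can_delete, role_admin, owner, mfa_enrolled.
[2] (iii) [role_admin → can_write]; (vi) [session_fresh ∧ mfa_enrolled → admin_console]. ⇒ new: can_write, admin_console.
[3] (vii) [can_write ∧ owner → audit_required]; (viii) [can_write → role_editor]. ⇒ new: audit_required, role_editor.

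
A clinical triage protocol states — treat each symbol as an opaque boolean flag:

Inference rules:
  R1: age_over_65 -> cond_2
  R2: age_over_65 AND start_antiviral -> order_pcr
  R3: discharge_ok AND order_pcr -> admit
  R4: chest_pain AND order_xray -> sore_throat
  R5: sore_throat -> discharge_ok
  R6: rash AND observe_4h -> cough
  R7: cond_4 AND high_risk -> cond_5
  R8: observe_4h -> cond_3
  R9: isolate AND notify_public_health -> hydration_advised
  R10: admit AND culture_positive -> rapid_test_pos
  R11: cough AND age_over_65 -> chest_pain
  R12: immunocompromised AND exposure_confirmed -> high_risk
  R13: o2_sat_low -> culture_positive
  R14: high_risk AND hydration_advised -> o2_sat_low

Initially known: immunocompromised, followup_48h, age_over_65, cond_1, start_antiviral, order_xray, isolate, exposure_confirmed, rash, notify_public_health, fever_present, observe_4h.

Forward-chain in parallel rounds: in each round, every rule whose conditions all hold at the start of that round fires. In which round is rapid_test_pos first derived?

Round 1 — R1, R2, R6, R8, R9, R12, derive cond_2, order_pcr, cough, cond_3, hydration_advised, high_risk.
Round 2 — R11, R14, derive chest_pain, o2_sat_low.
Round 3 — R4, R13, derive sore_throat, culture_positive.
Round 4 — R5, derive discharge_ok.
Round 5 — R3, derive admit.
Round 6 — R10, derive rapid_test_pos.
rapid_test_pos first appears in round 6.

6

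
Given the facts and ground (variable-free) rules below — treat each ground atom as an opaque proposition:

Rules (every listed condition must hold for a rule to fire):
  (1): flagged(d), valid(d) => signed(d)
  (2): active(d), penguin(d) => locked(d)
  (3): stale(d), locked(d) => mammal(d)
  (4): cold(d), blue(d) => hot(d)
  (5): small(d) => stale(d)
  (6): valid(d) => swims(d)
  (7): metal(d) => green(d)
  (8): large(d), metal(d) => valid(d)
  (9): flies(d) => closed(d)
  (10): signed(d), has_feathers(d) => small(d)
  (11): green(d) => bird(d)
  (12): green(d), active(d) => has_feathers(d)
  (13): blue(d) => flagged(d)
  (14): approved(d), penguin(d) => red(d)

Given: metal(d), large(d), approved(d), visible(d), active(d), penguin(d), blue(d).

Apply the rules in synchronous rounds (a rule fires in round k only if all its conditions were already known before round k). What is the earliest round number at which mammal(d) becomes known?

5

Round 1 fires (2), (7), (8), (13), (14), giving locked(d), green(d), valid(d), flagged(d), red(d).
Round 2 fires (1), (6), (11), (12), giving signed(d), swims(d), bird(d), has_feathers(d).
Round 3 fires (10), giving small(d).
Round 4 fires (5), giving stale(d).
Round 5 fires (3), giving mammal(d).
mammal(d) first appears in round 5.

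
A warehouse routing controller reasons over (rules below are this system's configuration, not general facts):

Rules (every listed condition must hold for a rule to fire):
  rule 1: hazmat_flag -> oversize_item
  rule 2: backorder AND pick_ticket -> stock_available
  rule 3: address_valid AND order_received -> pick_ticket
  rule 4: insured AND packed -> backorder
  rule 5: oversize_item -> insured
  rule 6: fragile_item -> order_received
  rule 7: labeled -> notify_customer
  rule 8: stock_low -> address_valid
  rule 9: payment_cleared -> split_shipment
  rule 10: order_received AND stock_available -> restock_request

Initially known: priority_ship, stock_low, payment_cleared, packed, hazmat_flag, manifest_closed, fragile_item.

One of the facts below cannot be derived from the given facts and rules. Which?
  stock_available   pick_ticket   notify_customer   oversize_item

Round 1 fires rule 1, rule 6, rule 8, rule 9, giving oversize_item, order_received, address_valid, split_shipment.
Round 2 fires rule 3, rule 5, giving pick_ticket, insured.
Round 3 fires rule 4, giving backorder.
Round 4 fires rule 2, giving stock_available.
Round 5 fires rule 10, giving restock_request.
Derived: pick_ticket (round 2), stock_available (round 4), oversize_item (round 1). notify_customer never appears in any round.

notify_customer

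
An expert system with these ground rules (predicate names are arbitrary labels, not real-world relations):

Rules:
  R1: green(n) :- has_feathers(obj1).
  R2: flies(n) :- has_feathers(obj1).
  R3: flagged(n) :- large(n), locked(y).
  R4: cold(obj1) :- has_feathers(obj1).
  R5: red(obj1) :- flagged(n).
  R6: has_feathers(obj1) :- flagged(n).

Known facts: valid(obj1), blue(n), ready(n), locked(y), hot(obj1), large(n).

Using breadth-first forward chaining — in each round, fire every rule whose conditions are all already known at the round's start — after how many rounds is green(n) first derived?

3

Round 1 fires R3, giving flagged(n).
Round 2 fires R5, R6, giving red(obj1), has_feathers(obj1).
Round 3 fires R1, R2, R4, giving green(n), flies(n), cold(obj1).
green(n) first appears in round 3.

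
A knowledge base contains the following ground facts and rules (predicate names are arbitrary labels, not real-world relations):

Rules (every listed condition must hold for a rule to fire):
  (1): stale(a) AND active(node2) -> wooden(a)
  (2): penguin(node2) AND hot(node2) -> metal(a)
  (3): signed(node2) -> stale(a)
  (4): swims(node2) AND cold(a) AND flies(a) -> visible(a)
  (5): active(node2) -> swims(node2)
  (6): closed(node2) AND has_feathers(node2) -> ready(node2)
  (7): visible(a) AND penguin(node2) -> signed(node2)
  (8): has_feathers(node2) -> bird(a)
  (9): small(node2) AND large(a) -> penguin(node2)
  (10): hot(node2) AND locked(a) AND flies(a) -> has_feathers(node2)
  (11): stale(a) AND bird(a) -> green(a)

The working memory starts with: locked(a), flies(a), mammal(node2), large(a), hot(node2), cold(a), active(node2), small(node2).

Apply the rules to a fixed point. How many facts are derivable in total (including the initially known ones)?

18

Round 1: (5) [active(node2) -> swims(node2)]; (9) [small(node2) AND large(a) -> penguin(node2)]; (10) [hot(node2) AND locked(a) AND flies(a) -> has_feathers(node2)]. Adds swims(node2), penguin(node2), has_feathers(node2).
Round 2: (2) [penguin(node2) AND hot(node2) -> metal(a)]; (4) [swims(node2) AND cold(a) AND flies(a) -> visible(a)]; (8) [has_feathers(node2) -> bird(a)]. Adds metal(a), visible(a), bird(a).
Round 3: (7) [visible(a) AND penguin(node2) -> signed(node2)]. Adds signed(node2).
Round 4: (3) [signed(node2) -> stale(a)]. Adds stale(a).
Round 5: (1) [stale(a) AND active(node2) -> wooden(a)]; (11) [stale(a) AND bird(a) -> green(a)]. Adds wooden(a), green(a).
Closure: {active(node2), bird(a), cold(a), flies(a), green(a), has_feathers(node2), hot(node2), large(a), locked(a), mammal(node2), metal(a), penguin(node2), signed(node2), small(node2), stale(a), swims(node2), visible(a), wooden(a)} — 18 facts.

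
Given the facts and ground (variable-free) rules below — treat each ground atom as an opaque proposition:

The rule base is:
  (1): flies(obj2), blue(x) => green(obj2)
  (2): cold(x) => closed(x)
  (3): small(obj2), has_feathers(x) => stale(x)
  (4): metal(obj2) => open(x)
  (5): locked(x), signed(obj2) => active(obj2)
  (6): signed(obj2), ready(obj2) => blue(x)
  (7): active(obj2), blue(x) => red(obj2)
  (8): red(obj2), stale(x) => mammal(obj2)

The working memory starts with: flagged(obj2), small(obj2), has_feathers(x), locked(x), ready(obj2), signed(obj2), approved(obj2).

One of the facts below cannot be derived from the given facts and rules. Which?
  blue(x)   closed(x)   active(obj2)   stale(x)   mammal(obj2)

Round 1: (3) [small(obj2), has_feathers(x) => stale(x)]; (5) [locked(x), signed(obj2) => active(obj2)]; (6) [signed(obj2), ready(obj2) => blue(x)]. Adds stale(x), active(obj2), blue(x).
Round 2: (7) [active(obj2), blue(x) => red(obj2)]. Adds red(obj2).
Round 3: (8) [red(obj2), stale(x) => mammal(obj2)]. Adds mammal(obj2).
Derived: stale(x) (round 1), active(obj2) (round 1), mammal(obj2) (round 3), blue(x) (round 1). closed(x) never appears in any round.

closed(x)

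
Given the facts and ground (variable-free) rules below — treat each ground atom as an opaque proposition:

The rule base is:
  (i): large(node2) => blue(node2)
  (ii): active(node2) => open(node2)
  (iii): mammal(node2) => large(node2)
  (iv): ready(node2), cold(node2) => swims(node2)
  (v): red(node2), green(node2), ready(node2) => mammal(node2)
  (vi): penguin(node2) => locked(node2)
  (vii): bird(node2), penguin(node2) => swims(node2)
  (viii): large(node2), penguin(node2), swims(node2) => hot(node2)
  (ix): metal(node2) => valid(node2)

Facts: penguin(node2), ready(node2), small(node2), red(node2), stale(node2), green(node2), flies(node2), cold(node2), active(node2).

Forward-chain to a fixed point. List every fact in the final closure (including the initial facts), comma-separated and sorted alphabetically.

Round 1: (ii) [active(node2) => open(node2)]; (iv) [ready(node2), cold(node2) => swims(node2)]; (v) [red(node2), green(node2), ready(node2) => mammal(node2)]; (vi) [penguin(node2) => locked(node2)]. New: open(node2), swims(node2), mammal(node2), locked(node2).
Round 2: (iii) [mammal(node2) => large(node2)]. New: large(node2).
Round 3: (i) [large(node2) => blue(node2)]; (viii) [large(node2), penguin(node2), swims(node2) => hot(node2)]. New: blue(node2), hot(node2).

active(node2), blue(node2), cold(node2), flies(node2), green(node2), hot(node2), large(node2), locked(node2), mammal(node2), open(node2), penguin(node2), ready(node2), red(node2), small(node2), stale(node2), swims(node2)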